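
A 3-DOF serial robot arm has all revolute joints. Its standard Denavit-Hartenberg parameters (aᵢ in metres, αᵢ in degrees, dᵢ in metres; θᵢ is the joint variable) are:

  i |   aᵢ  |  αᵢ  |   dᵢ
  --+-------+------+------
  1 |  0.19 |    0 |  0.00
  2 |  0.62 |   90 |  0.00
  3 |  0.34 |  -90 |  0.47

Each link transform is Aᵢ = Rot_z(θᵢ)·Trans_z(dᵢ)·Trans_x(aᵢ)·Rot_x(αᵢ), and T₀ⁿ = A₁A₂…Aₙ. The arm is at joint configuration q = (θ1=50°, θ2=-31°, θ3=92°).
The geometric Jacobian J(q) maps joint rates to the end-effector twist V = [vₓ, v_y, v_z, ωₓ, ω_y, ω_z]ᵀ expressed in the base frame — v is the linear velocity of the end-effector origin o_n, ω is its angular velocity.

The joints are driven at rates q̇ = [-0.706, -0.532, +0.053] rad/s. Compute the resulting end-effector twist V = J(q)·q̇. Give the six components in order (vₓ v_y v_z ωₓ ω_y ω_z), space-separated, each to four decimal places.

o_n = [0.8501, -0.1009, 0.3398]
J₁: ẑ×o_n = [0.1009, 0.8501, -0.0000], ω = ẑ
J2: z=[0.0000, 0.0000, 1.0000] o=[0.1221, 0.1455, 0.0000] → [0.2464, 0.7280, -0.0000, 0.0000, 0.0000, 1.0000]
J3: z=[0.3256, -0.9455, 0.0000] o=[0.7084, 0.3474, 0.0000] → [-0.3213, -0.1106, -0.0119, 0.3256, -0.9455, 0.0000]
V = J·q̇ = [-0.2193, -0.9934, -0.0006, 0.0173, -0.0501, -1.2380]

-0.2193 -0.9934 -0.0006 0.0173 -0.0501 -1.2380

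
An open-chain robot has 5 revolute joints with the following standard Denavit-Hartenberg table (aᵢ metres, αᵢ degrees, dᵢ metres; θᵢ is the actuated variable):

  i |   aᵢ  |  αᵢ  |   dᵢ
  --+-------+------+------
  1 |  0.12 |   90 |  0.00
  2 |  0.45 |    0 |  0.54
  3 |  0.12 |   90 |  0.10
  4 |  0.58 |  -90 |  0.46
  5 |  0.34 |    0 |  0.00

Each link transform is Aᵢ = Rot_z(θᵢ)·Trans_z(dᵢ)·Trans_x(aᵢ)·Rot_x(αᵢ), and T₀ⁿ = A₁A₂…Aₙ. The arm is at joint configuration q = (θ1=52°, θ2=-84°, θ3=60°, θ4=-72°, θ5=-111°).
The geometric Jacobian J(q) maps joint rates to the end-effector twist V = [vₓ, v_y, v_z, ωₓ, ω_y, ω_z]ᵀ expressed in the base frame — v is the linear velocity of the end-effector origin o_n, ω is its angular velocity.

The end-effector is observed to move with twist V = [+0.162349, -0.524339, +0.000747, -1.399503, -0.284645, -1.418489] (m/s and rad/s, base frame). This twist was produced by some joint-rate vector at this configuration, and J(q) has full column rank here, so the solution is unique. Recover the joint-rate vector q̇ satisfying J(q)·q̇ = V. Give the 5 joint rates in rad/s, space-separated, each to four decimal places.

-0.8150 0.1090 -0.7940 0.9930 -0.7850

o_n = [0.2163, -0.0550, -1.2641]
J₁: ẑ×o_n = [0.0550, 0.2163, -0.0000], ω = ẑ
J2: z=[0.7880, -0.6157, 0.0000] o=[0.0739, 0.0946, 0.0000] → [0.7783, 0.9962, -0.0302, 0.7880, -0.6157, 0.0000]
J3: z=[0.7880, -0.6157, 0.0000] o=[0.5284, -0.2008, -0.4475] → [0.5027, 0.6435, -0.0772, 0.7880, -0.6157, 0.0000]
J4: z=[-0.2504, -0.3205, -0.9135] o=[0.6747, -0.1760, -0.4963] → [0.3566, 0.2265, -0.1772, -0.2504, -0.3205, -0.9135]
J5: z=[0.7784, 0.4944, -0.3868] o=[0.2256, 0.1452, -0.9895] → [-0.2132, 0.2174, -0.1512, 0.7784, 0.4944, -0.3868]
q̇ = J⁺·V = [-0.8150, 0.1090, -0.7940, 0.9930, -0.7850]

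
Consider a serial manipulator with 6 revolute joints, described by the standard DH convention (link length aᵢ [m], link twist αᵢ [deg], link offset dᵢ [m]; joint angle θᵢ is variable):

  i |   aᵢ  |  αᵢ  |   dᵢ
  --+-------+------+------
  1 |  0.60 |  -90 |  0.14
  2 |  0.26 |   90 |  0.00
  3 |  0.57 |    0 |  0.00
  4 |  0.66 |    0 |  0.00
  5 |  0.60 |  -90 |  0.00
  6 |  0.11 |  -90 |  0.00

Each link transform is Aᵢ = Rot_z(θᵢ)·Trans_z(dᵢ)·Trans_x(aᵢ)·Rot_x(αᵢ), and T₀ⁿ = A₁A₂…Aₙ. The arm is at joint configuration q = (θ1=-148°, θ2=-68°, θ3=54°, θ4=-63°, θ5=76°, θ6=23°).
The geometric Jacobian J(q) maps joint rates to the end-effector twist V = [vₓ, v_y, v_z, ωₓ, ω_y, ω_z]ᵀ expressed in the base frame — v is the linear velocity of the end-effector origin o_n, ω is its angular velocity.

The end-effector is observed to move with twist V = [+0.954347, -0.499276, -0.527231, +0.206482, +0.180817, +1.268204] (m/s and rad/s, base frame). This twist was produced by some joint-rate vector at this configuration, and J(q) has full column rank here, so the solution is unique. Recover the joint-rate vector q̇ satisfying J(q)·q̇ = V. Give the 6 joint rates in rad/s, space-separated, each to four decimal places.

0.5720 0.1870 0.3130 -0.3610 0.5600 -0.5910

o_n = [-0.4941, -1.4919, 1.5341]
J₁: ẑ×o_n = [1.4919, -0.4941, 0.0000], ω = ẑ
J2: z=[0.5299, -0.8480, 0.0000] o=[-0.5088, -0.3180, 0.1400] → [-1.1822, -0.7387, -0.6096, 0.5299, -0.8480, 0.0000]
J3: z=[0.7863, 0.4913, 0.3746] o=[-0.5914, -0.3696, 0.3811] → [0.9869, -0.8701, -0.9303, 0.7863, 0.4913, 0.3746]
J4: z=[0.7863, 0.4913, 0.3746] o=[-0.4535, -0.8271, 0.6917] → [0.6629, -0.6775, -0.5028, 0.7863, 0.4913, 0.3746]
J5: z=[0.7863, 0.4913, 0.3746] o=[-0.7153, -0.8690, 1.2961] → [0.3503, -0.1042, -0.5985, 0.7863, 0.4913, 0.3746]
J6: z=[0.4995, -0.1486, -0.8535] o=[-0.4971, -1.3839, 1.5135] → [-0.0952, -0.0129, -0.0535, 0.4995, -0.1486, -0.8535]
q̇ = J⁺·V = [0.5720, 0.1870, 0.3130, -0.3610, 0.5600, -0.5910]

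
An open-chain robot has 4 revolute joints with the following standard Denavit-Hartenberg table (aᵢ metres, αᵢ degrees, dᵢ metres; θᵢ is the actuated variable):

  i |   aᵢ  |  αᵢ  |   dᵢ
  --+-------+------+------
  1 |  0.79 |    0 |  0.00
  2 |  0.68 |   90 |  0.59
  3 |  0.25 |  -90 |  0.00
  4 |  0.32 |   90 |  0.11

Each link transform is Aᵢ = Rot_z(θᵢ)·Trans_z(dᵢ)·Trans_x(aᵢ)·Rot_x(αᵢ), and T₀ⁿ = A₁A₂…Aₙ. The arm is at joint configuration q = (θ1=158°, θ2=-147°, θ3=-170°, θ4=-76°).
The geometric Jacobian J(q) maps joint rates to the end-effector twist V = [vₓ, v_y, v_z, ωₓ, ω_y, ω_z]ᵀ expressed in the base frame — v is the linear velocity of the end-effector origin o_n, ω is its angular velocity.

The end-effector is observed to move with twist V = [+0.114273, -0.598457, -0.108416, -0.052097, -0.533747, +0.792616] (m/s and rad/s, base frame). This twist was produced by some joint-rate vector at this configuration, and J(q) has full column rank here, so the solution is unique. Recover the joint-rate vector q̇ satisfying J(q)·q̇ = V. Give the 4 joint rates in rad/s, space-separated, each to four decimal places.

o_n = [-0.3035, 0.0630, 0.4248]
J₁: ẑ×o_n = [-0.0630, -0.3035, 0.0000], ω = ẑ
J2: z=[0.0000, 0.0000, 1.0000] o=[-0.7325, 0.2959, 0.0000] → [0.2329, 0.4290, -0.0000, 0.0000, 0.0000, 1.0000]
J3: z=[0.1908, -0.9816, 0.0000] o=[-0.0650, 0.4257, 0.5900] → [0.1621, 0.0315, -0.3033, 0.1908, -0.9816, 0.0000]
J4: z=[0.1705, 0.0331, -0.9848] o=[-0.3066, 0.3787, 0.5466] → [-0.3149, 0.0176, -0.0539, 0.1705, 0.0331, -0.9848]
q̇ = J⁺·V = [0.7740, -0.8490, 0.5140, -0.8810]

0.7740 -0.8490 0.5140 -0.8810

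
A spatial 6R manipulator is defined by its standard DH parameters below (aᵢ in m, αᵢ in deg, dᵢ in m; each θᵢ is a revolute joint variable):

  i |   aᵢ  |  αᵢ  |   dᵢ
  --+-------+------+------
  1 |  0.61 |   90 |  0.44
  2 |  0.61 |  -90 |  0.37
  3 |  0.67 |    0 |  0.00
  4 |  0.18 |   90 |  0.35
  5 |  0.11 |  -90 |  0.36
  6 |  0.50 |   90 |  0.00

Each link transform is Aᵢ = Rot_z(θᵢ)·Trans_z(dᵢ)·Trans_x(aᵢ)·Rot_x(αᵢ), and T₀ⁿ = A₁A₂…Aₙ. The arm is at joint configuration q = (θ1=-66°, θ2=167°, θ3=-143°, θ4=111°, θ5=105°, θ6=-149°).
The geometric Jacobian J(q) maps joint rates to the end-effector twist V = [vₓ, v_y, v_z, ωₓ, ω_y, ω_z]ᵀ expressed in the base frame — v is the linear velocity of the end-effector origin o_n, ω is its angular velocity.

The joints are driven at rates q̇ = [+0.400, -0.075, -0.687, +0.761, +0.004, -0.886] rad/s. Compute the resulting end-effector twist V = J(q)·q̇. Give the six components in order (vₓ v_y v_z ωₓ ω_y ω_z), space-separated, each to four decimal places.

o_n = [-1.0558, -1.1591, 0.3921]
J₁: ẑ×o_n = [1.1591, -1.0558, 0.0000], ω = ẑ
J2: z=[-0.9135, -0.4067, 0.0000] o=[0.2481, -0.5573, 0.4400] → [0.0195, -0.0437, 0.0195, -0.9135, -0.4067, 0.0000]
J3: z=[-0.0915, 0.2055, -0.9744] o=[-0.3317, -0.1648, 0.5772] → [-1.0069, 0.6887, 0.2398, -0.0915, 0.2055, -0.9744]
J4: z=[-0.0915, 0.2055, -0.9744] o=[-0.4879, -0.8051, 0.4569] → [-0.3583, 0.5474, 0.1491, -0.0915, 0.2055, -0.9744]
J5: z=[-0.5647, -0.8166, -0.1192] o=[-0.6676, -0.6361, 0.1502] → [-0.2599, 0.1829, -0.0216, -0.5647, -0.8166, -0.1192]
J6: z=[0.8159, -0.5741, 0.0679] o=[-0.8573, -0.9236, -0.0017] → [-0.2101, -0.3348, -0.3062, 0.8159, -0.5741, 0.0679]
V = J·q̇ = [1.0664, -0.1782, 0.2184, -0.6634, 0.5511, 0.2672]

1.0664 -0.1782 0.2184 -0.6634 0.5511 0.2672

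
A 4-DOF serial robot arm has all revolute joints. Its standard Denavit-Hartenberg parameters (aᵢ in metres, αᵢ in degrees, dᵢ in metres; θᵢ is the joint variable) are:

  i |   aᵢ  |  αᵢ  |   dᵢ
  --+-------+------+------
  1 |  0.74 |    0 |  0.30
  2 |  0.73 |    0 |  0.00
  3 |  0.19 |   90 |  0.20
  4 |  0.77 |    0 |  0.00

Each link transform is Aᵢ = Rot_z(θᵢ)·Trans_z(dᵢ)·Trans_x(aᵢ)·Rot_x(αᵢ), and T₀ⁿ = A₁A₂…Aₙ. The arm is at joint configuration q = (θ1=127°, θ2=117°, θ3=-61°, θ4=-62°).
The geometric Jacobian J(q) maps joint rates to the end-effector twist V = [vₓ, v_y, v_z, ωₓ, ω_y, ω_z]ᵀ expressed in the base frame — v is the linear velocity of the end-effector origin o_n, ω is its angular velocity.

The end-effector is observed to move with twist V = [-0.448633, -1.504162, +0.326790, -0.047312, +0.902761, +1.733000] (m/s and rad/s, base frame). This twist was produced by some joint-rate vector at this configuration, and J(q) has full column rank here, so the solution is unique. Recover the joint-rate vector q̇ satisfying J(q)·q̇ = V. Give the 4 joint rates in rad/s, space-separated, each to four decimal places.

0.6290 0.1130 0.9910 0.9040

o_n = [-1.3161, -0.0940, -0.1799]
J₁: ẑ×o_n = [0.0940, -1.3161, 0.0000], ω = ẑ
J2: z=[0.0000, 0.0000, 1.0000] o=[-0.4453, 0.5910, 0.3000] → [0.6850, -0.8707, 0.0000, 0.0000, 0.0000, 1.0000]
J3: z=[0.0000, 0.0000, 1.0000] o=[-0.7654, -0.0651, 0.3000] → [0.0289, -0.5507, 0.0000, 0.0000, 0.0000, 1.0000]
J4: z=[-0.0523, 0.9986, 0.0000] o=[-0.9551, -0.0751, 0.5000] → [-0.6789, -0.0356, 0.3615, -0.0523, 0.9986, 0.0000]
q̇ = J⁺·V = [0.6290, 0.1130, 0.9910, 0.9040]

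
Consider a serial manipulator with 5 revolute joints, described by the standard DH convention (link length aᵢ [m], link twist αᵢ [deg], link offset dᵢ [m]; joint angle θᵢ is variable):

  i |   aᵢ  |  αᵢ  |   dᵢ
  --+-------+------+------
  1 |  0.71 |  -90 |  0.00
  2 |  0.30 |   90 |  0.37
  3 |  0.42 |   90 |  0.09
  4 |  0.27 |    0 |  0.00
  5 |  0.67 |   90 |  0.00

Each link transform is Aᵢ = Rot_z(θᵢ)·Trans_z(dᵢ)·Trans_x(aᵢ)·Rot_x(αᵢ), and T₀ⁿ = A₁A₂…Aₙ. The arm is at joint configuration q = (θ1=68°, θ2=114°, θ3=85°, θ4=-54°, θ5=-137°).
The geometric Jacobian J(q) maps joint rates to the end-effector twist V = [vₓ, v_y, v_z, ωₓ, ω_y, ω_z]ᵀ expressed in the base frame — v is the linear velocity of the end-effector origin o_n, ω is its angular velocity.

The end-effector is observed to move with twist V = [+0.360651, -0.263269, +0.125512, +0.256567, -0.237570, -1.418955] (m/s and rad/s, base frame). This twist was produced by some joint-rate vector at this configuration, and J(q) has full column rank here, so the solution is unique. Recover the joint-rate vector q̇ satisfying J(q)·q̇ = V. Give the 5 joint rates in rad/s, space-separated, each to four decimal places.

o_n = [-0.0490, 0.6564, -0.2675]
J₁: ẑ×o_n = [-0.6564, -0.0490, 0.0000], ω = ẑ
J2: z=[-0.9272, 0.3746, 0.0000] o=[0.2660, 0.6583, 0.0000] → [-0.1002, -0.2481, 0.1198, -0.9272, 0.3746, 0.0000]
J3: z=[0.3422, 0.8470, -0.4067] o=[-0.1228, 0.6838, -0.2741] → [-0.0056, -0.0323, -0.0719, 0.3422, 0.8470, -0.4067]
J4: z=[-0.0710, -0.4083, -0.9101] o=[-0.4855, 0.9029, -0.3441] → [-0.2556, -0.3918, 0.1957, -0.0710, -0.4083, -0.9101]
J5: z=[-0.0710, -0.4083, -0.9101] o=[-0.7090, 0.7719, -0.2679] → [-0.1053, -0.6006, 0.2777, -0.0710, -0.4083, -0.9101]
q̇ = J⁺·V = [-0.7000, -0.2650, 0.1790, 0.3300, 0.3800]

-0.7000 -0.2650 0.1790 0.3300 0.3800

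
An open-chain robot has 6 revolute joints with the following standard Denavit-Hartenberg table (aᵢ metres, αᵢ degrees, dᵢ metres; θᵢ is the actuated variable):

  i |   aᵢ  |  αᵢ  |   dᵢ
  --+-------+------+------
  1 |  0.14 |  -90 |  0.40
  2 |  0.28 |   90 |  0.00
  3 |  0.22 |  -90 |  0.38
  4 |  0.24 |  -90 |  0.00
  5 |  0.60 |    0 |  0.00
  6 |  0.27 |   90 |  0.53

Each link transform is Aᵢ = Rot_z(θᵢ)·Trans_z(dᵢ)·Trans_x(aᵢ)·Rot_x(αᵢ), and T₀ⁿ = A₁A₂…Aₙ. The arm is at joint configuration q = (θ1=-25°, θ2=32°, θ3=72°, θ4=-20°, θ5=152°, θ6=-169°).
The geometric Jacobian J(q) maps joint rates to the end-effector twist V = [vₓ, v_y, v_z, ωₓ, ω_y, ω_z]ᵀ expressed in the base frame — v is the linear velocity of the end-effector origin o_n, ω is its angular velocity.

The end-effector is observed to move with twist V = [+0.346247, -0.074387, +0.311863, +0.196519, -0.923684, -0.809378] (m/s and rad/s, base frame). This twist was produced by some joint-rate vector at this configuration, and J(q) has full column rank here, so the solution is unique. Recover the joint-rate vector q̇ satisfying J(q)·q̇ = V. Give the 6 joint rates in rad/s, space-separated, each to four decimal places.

o_n = [0.6396, 0.0226, -0.0207]
J₁: ẑ×o_n = [-0.0226, 0.6396, 0.0000], ω = ẑ
J2: z=[0.4226, 0.9063, 0.0000] o=[0.1269, -0.0592, 0.4000] → [-0.3813, 0.1778, -0.4301, 0.4226, 0.9063, 0.0000]
J3: z=[0.4803, -0.2240, 0.8480] o=[0.3421, -0.1595, 0.2516] → [-0.0935, 0.3830, 0.1541, 0.4803, -0.2240, 0.8480]
J4: z=[-0.6004, 0.6209, 0.5040] o=[0.6653, -0.0794, 0.5379] → [-0.3982, -0.3483, -0.0452, -0.6004, 0.6209, 0.5040]
J5: z=[-0.2326, 0.4674, -0.8529] o=[0.8489, 0.0717, 0.5705] → [-0.3182, 0.0410, 0.1093, -0.2326, 0.4674, -0.8529]
J6: z=[-0.2326, 0.4674, -0.8529] o=[0.6127, -0.4366, 0.3564] → [0.2154, -0.1106, -0.1194, -0.2326, 0.4674, -0.8529]
q̇ = J⁺·V = [-0.4020, -0.5140, -0.0790, -0.7380, 0.2850, -0.3220]

-0.4020 -0.5140 -0.0790 -0.7380 0.2850 -0.3220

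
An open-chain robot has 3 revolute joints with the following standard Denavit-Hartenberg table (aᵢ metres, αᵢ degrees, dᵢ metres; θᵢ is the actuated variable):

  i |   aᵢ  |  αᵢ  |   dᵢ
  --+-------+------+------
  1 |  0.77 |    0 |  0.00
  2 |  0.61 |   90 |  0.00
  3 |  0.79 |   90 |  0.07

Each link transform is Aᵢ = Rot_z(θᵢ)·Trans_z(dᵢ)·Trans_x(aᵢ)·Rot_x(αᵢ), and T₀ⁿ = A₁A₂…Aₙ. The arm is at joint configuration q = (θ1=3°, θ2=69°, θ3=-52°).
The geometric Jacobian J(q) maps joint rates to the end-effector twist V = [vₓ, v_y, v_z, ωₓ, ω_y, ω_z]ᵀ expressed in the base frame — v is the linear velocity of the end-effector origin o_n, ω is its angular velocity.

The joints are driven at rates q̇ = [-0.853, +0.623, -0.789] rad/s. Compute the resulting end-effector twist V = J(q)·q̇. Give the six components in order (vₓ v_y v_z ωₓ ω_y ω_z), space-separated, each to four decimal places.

0.1174 -1.2163 -0.3837 -0.7504 0.2438 -0.2300

o_n = [1.1743, 1.0614, -0.6225]
J₁: ẑ×o_n = [-1.0614, 1.1743, 0.0000], ω = ẑ
J2: z=[0.0000, 0.0000, 1.0000] o=[0.7689, 0.0403, 0.0000] → [-1.0211, 0.4054, 0.0000, 0.0000, 0.0000, 1.0000]
J3: z=[0.9511, -0.3090, 0.0000] o=[0.9574, 0.6204, 0.0000] → [0.1924, 0.5921, 0.4864, 0.9511, -0.3090, 0.0000]
V = J·q̇ = [0.1174, -1.2163, -0.3837, -0.7504, 0.2438, -0.2300]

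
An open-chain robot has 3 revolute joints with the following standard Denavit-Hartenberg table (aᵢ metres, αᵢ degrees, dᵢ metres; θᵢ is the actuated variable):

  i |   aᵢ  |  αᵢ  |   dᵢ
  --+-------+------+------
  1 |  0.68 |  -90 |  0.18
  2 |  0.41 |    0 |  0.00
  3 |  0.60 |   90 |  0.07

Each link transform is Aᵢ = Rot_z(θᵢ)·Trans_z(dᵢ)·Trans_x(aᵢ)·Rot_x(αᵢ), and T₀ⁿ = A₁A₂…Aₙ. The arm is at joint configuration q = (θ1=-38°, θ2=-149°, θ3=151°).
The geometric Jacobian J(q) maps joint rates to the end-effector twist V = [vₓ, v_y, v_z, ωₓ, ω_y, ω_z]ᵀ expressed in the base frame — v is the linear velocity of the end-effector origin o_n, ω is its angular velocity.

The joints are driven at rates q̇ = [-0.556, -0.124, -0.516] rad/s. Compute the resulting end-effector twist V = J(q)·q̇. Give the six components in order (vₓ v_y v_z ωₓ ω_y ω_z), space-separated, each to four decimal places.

o_n = [0.7745, -0.5163, 0.3702]
J₁: ẑ×o_n = [0.5163, 0.7745, -0.0000], ω = ẑ
J2: z=[0.6157, 0.7880, 0.0000] o=[0.5358, -0.4186, 0.1800] → [0.1499, -0.1171, -0.2482, 0.6157, 0.7880, 0.0000]
J3: z=[0.6157, 0.7880, 0.0000] o=[0.2589, -0.2023, 0.3912] → [-0.0165, 0.0129, -0.5996, 0.6157, 0.7880, 0.0000]
V = J·q̇ = [-0.2971, -0.4228, 0.3402, -0.3940, -0.5043, -0.5560]

-0.2971 -0.4228 0.3402 -0.3940 -0.5043 -0.5560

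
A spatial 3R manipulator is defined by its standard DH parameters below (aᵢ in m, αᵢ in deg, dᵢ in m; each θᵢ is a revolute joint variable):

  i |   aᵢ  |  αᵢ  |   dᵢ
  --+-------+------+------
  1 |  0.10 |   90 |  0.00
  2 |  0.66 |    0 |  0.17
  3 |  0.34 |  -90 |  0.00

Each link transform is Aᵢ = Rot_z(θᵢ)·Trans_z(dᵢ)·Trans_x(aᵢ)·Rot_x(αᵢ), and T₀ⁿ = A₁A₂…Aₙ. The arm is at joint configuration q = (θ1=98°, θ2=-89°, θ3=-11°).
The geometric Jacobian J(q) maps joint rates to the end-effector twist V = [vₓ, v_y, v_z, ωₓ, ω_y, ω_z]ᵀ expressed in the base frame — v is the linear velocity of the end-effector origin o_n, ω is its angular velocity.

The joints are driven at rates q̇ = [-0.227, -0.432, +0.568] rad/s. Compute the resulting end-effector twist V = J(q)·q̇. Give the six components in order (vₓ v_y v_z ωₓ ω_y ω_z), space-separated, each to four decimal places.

o_n = [0.1610, 0.0756, -0.9947]
J₁: ẑ×o_n = [-0.0756, 0.1610, 0.0000], ω = ẑ
J2: z=[0.9903, 0.1392, 0.0000] o=[-0.0139, 0.0990, 0.0000] → [-0.1384, 0.9851, -0.0475, 0.9903, 0.1392, 0.0000]
J3: z=[0.9903, 0.1392, 0.0000] o=[0.1528, 0.1341, -0.6599] → [-0.0466, 0.3316, -0.0590, 0.9903, 0.1392, 0.0000]
V = J·q̇ = [0.0505, -0.2738, -0.0130, 0.1347, 0.0189, -0.2270]

0.0505 -0.2738 -0.0130 0.1347 0.0189 -0.2270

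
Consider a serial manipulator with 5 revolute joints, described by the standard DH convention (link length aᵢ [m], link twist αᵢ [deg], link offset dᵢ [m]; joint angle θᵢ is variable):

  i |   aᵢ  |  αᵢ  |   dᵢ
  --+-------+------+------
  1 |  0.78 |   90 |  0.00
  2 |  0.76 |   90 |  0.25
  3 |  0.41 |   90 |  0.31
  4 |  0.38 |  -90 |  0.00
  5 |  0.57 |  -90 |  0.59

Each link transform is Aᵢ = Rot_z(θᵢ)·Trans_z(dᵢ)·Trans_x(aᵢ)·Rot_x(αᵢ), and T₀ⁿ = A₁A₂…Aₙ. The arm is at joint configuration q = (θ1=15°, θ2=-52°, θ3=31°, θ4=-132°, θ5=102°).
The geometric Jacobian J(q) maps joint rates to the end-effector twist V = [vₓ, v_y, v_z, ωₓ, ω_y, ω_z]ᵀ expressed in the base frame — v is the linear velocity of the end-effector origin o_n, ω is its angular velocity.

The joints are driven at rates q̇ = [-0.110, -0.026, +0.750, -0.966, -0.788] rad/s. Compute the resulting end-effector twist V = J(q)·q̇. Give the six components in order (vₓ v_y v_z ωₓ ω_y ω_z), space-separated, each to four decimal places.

o_n = [1.8685, -0.6120, -0.6557]
J₁: ẑ×o_n = [0.6120, 1.8685, -0.0000], ω = ẑ
J2: z=[0.2588, -0.9659, 0.0000] o=[0.7534, 0.2019, 0.0000] → [0.6333, 0.1697, 0.8665, 0.2588, -0.9659, 0.0000]
J3: z=[-0.7612, -0.2040, -0.6157] o=[1.2701, 0.0815, -0.5989] → [-0.4154, -0.4117, 0.6499, -0.7612, -0.2040, -0.6157]
J4: z=[0.0844, 0.9100, -0.4059] o=[1.2978, -0.1297, -1.0667] → [0.1783, -0.2664, -0.5601, 0.0844, 0.9100, -0.4059]
J5: z=[0.9872, -0.1317, -0.0900] o=[1.3492, 0.0197, -0.7211] → [-0.0655, -0.1113, -0.5552, 0.9872, -0.1317, -0.0900]
V = J·q̇ = [-0.5160, -0.1737, 1.4435, -1.4371, -0.9031, -0.1088]

-0.5160 -0.1737 1.4435 -1.4371 -0.9031 -0.1088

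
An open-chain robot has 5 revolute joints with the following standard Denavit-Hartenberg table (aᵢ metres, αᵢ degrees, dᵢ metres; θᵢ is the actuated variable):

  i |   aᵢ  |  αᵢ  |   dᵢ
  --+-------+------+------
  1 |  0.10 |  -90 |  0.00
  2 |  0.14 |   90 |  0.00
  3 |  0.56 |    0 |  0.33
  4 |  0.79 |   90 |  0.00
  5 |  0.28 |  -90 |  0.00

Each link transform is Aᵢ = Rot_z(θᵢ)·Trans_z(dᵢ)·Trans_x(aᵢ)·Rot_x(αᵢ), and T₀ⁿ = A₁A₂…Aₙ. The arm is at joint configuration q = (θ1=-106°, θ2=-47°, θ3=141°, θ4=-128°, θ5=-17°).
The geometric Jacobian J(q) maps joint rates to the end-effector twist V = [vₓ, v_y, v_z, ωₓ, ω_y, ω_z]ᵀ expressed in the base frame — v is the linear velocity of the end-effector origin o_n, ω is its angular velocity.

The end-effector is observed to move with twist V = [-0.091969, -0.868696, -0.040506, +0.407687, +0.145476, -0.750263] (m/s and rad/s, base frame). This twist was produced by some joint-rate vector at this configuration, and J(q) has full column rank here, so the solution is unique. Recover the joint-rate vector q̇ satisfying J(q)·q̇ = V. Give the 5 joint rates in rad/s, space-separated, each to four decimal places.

o_n = [0.4517, -0.5666, 0.7071]
J₁: ẑ×o_n = [0.5666, 0.4517, -0.0000], ω = ẑ
J2: z=[0.9613, -0.2756, 0.0000] o=[-0.0276, -0.0961, 0.0000] → [-0.1949, -0.6797, -0.3201, 0.9613, -0.2756, 0.0000]
J3: z=[0.2016, 0.7030, 0.6820] o=[-0.0539, -0.1879, 0.1024] → [0.6834, 0.2229, -0.4318, 0.2016, 0.7030, 0.6820]
J4: z=[0.2016, 0.7030, 0.6820] o=[0.4332, 0.2323, 0.0092] → [1.0355, -0.1281, -0.1740, 0.2016, 0.7030, 0.6820]
J5: z=[-0.9789, 0.1211, 0.1645] o=[0.4593, -0.3214, 0.5721] → [0.0567, 0.1309, 0.2410, -0.9789, 0.1211, 0.1645]
q̇ = J⁺·V = [-0.9710, 0.3060, -0.4930, 0.8280, -0.0470]

-0.9710 0.3060 -0.4930 0.8280 -0.0470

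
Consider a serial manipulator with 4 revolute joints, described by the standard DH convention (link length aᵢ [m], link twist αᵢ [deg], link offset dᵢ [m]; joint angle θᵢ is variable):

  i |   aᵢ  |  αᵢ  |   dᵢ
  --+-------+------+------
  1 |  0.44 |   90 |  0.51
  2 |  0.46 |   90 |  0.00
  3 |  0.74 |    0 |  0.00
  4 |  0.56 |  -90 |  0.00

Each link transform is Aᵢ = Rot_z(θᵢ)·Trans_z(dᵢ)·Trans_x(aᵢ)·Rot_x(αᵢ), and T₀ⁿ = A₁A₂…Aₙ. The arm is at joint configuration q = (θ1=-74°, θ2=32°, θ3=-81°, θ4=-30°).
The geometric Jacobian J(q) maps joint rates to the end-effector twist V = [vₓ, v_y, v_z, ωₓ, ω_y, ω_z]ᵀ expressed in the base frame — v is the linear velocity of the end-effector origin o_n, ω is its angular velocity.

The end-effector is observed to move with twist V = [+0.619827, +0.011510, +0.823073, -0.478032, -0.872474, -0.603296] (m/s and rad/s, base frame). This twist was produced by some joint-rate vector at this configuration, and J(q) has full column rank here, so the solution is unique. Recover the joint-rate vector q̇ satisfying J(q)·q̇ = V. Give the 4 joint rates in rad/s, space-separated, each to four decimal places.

0.5280 0.7000 0.5960 0.7380

o_n = [1.4141, -0.3832, 0.7088]
J₁: ẑ×o_n = [0.3832, 1.4141, -0.0000], ω = ẑ
J2: z=[-0.9613, -0.2756, 0.0000] o=[0.1213, -0.4230, 0.5100] → [-0.0548, 0.1911, 0.3181, -0.9613, -0.2756, 0.0000]
J3: z=[0.1461, -0.5094, -0.8480] o=[0.2288, -0.7979, 0.7538] → [0.3747, -0.9986, 0.6644, 0.1461, -0.5094, -0.8480]
J4: z=[0.1461, -0.5094, -0.8480] o=[0.9584, -0.6909, 0.8151] → [0.3151, -0.3709, 0.2770, 0.1461, -0.5094, -0.8480]
q̇ = J⁺·V = [0.5280, 0.7000, 0.5960, 0.7380]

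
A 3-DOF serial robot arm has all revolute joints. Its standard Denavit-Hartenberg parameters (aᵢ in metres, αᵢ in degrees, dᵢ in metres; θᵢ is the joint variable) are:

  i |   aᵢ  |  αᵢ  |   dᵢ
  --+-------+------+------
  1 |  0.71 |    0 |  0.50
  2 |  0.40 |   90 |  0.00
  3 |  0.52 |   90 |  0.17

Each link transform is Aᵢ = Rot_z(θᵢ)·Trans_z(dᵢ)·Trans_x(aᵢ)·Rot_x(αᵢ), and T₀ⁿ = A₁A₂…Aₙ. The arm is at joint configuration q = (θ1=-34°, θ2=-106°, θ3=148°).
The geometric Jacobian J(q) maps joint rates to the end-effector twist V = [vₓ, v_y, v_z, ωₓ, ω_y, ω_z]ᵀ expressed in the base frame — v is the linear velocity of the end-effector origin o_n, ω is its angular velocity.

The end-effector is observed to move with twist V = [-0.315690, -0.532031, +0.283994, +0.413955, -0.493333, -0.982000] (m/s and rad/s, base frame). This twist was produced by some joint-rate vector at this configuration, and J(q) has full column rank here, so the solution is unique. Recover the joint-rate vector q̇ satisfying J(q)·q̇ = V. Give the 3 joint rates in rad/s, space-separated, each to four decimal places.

o_n = [0.5107, -0.2405, 0.7756]
J₁: ẑ×o_n = [0.2405, 0.5107, -0.0000], ω = ẑ
J2: z=[0.0000, 0.0000, 1.0000] o=[0.5886, -0.3970, 0.5000] → [-0.1566, -0.0779, 0.0000, 0.0000, 0.0000, 1.0000]
J3: z=[-0.6428, 0.7660, 0.0000] o=[0.2822, -0.6541, 0.5000] → [0.2111, 0.1771, -0.4410, -0.6428, 0.7660, 0.0000]
q̇ = J⁺·V = [-0.8400, -0.1420, -0.6440]

-0.8400 -0.1420 -0.6440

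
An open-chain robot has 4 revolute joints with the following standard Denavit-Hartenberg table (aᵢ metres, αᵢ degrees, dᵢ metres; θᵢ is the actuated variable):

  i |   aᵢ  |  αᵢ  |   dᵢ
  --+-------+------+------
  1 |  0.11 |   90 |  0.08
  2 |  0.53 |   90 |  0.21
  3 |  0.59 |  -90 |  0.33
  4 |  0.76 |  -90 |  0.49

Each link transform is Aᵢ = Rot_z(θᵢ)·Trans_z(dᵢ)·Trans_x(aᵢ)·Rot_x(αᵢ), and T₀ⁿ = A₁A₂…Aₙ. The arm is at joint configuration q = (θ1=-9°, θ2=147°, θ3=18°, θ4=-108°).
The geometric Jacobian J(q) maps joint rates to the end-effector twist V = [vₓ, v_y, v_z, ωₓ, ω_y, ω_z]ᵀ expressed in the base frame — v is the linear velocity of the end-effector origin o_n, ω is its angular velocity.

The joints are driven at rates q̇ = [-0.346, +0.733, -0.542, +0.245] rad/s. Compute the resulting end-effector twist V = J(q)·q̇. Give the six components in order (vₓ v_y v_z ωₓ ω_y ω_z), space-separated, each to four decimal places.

o_n = [-0.0413, -0.7890, 1.3531]
J₁: ẑ×o_n = [0.7890, -0.0413, 0.0000], ω = ẑ
J2: z=[-0.1564, -0.9877, 0.0000] o=[0.1086, -0.0172, 0.0800] → [-1.2574, 0.1992, -0.0274, -0.1564, -0.9877, 0.0000]
J3: z=[0.5379, -0.0852, 0.8387] o=[-0.3632, -0.1551, 0.3687] → [0.4478, -0.2596, -0.3136, 0.5379, -0.0852, 0.8387]
J4: z=[0.1072, -0.9799, -0.1683] o=[-0.6790, -0.2897, 0.9510] → [-0.4780, -0.1504, 0.5714, 0.1072, -0.9799, -0.1683]
V = J·q̇ = [-1.5545, 0.2641, 0.2899, -0.3800, -0.9179, -0.8418]

-1.5545 0.2641 0.2899 -0.3800 -0.9179 -0.8418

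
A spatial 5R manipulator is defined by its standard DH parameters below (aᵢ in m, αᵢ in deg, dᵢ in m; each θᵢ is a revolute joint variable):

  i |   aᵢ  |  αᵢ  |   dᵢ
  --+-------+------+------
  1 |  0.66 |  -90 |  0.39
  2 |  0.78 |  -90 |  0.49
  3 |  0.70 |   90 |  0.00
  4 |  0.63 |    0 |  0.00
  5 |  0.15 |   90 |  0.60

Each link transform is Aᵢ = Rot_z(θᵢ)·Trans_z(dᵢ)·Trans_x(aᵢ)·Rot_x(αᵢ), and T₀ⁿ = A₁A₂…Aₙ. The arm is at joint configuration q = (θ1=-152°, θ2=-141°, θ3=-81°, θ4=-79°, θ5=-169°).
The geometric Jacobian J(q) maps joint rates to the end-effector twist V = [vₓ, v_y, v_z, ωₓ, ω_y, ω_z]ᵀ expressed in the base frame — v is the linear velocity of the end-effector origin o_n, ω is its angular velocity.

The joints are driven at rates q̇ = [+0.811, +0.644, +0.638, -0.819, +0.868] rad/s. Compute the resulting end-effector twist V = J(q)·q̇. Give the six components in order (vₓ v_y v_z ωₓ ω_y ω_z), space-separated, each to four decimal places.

o_n = [0.5226, -1.2381, 0.2106]
J₁: ẑ×o_n = [1.2381, 0.5226, -0.0000], ω = ẑ
J2: z=[0.4695, -0.8829, 0.0000] o=[-0.5827, -0.3099, 0.3900] → [0.1584, 0.0842, 0.5402, 0.4695, -0.8829, 0.0000]
J3: z=[-0.5557, -0.2954, 0.7771] o=[0.1825, -0.4579, 0.8809] → [0.8043, -0.1082, 0.5340, -0.5557, -0.2954, 0.7771]
J4: z=[-0.6043, -0.4985, -0.6216] o=[0.5822, -1.0284, 0.9498] → [0.2382, -0.4096, 0.0969, -0.6043, -0.4985, -0.6216]
J5: z=[-0.6043, -0.4985, -0.6216] o=[0.9945, -0.9437, 0.4810] → [-0.0482, 0.1300, -0.0574, -0.6043, -0.4985, -0.6216]
V = J·q̇ = [1.3823, 0.8573, 0.5594, -0.0818, -0.7815, 1.2764]

1.3823 0.8573 0.5594 -0.0818 -0.7815 1.2764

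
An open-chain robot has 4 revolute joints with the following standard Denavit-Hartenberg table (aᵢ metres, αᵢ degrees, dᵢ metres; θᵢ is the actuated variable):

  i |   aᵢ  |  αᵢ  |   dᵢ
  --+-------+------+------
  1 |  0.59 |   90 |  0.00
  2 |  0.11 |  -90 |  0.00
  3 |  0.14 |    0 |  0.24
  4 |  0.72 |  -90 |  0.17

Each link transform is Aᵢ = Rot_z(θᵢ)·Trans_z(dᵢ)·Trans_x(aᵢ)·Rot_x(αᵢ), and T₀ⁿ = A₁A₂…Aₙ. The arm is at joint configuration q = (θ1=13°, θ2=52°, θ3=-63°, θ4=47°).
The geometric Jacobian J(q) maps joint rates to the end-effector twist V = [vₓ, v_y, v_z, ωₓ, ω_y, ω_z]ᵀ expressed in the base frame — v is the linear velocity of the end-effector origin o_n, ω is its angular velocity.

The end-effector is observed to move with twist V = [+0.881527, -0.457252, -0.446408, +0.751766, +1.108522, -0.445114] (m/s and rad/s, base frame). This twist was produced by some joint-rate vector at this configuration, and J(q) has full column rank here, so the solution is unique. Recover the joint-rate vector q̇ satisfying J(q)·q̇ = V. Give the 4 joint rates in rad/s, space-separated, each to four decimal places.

0.3220 -0.9110 -0.6140 -0.6320

o_n = [0.8521, -0.1350, 0.9346]
J₁: ẑ×o_n = [0.1350, 0.8521, -0.0000], ω = ẑ
J2: z=[0.2250, -0.9744, 0.0000] o=[0.5749, 0.1327, 0.0000] → [-0.9106, -0.2102, 0.2099, 0.2250, -0.9744, 0.0000]
J3: z=[-0.7678, -0.1773, 0.6157] o=[0.6409, 0.1480, 0.0867] → [0.0239, 0.7811, 0.2547, -0.7678, -0.1773, 0.6157]
J4: z=[-0.7678, -0.1773, 0.6157] o=[0.5228, -0.0073, 0.2845] → [-0.0366, 0.7019, 0.1564, -0.7678, -0.1773, 0.6157]
q̇ = J⁺·V = [0.3220, -0.9110, -0.6140, -0.6320]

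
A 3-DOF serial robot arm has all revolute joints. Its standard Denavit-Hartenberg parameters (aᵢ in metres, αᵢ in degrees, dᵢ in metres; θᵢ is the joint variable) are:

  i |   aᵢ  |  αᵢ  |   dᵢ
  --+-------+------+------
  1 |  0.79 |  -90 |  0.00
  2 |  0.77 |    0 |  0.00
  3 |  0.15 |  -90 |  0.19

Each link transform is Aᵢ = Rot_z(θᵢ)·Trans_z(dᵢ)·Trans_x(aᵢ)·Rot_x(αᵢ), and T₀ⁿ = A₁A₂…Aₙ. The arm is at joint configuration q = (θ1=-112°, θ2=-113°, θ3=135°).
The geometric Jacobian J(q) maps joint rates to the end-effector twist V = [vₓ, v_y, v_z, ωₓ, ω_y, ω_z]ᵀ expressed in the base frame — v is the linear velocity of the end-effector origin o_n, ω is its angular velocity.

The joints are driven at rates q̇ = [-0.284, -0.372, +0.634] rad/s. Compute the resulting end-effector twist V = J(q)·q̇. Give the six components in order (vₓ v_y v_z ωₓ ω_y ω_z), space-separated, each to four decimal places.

-0.0813 0.2749 -0.1484 0.2429 -0.0981 -0.2840

o_n = [-0.0592, -0.6536, 0.6526]
J₁: ẑ×o_n = [0.6536, -0.0592, 0.0000], ω = ẑ
J2: z=[0.9272, -0.3746, 0.0000] o=[-0.2959, -0.7325, 0.0000] → [-0.2445, -0.6051, 0.1618, 0.9272, -0.3746, 0.0000]
J3: z=[0.9272, -0.3746, 0.0000] o=[-0.1832, -0.4535, 0.7088] → [0.0210, 0.0521, -0.1391, 0.9272, -0.3746, 0.0000]
V = J·q̇ = [-0.0813, 0.2749, -0.1484, 0.2429, -0.0981, -0.2840]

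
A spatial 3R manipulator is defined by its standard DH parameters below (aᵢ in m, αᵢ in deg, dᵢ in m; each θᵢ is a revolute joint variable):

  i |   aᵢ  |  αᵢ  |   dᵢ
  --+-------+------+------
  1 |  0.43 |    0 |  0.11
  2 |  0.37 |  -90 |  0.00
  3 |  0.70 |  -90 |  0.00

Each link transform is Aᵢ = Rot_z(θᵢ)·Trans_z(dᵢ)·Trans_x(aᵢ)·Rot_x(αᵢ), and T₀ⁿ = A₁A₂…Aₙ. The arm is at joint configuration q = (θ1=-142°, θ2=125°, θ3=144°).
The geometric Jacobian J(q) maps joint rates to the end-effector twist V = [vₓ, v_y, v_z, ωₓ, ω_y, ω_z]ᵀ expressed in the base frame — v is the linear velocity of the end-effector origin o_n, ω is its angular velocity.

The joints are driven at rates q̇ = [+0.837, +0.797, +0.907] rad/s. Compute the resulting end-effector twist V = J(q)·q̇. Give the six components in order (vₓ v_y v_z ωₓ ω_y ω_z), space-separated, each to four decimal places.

-0.2291 -0.4813 0.5136 0.2652 0.8674 1.6340

o_n = [-0.5266, -0.2073, -0.3014]
J₁: ẑ×o_n = [0.2073, -0.5266, 0.0000], ω = ẑ
J2: z=[0.0000, 0.0000, 1.0000] o=[-0.3388, -0.2647, 0.1100] → [-0.0574, -0.1877, 0.0000, 0.0000, 0.0000, 1.0000]
J3: z=[0.2924, 0.9563, 0.0000] o=[0.0150, -0.3729, 0.1100] → [-0.3935, 0.1203, 0.5663, 0.2924, 0.9563, 0.0000]
V = J·q̇ = [-0.2291, -0.4813, 0.5136, 0.2652, 0.8674, 1.6340]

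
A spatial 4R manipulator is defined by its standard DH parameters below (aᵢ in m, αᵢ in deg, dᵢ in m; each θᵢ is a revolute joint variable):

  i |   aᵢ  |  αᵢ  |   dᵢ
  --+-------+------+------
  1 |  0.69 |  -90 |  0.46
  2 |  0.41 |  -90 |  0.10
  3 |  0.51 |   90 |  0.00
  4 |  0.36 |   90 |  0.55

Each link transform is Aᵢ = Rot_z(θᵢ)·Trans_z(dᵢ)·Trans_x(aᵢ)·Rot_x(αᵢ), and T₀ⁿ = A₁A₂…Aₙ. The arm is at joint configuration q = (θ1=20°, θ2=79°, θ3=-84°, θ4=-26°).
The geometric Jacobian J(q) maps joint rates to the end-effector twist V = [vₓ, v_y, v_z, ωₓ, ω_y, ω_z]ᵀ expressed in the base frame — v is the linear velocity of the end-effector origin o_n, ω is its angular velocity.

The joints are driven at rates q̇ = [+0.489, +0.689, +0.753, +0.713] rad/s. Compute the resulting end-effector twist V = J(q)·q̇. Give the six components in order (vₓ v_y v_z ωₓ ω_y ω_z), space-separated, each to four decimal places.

-0.7896 0.6349 -0.8110 -1.0829 0.4184 1.0414

o_n = [0.4476, 1.2127, 0.5391]
J₁: ẑ×o_n = [-1.2127, 0.4476, 0.0000], ω = ẑ
J2: z=[-0.3420, 0.9397, 0.0000] o=[0.6484, 0.2360, 0.4600] → [0.0743, 0.0270, -0.1454, -0.3420, 0.9397, 0.0000]
J3: z=[-0.9224, -0.3357, -0.1908] o=[0.6877, 0.3567, 0.0575] → [0.0017, 0.4900, -0.8702, -0.9224, -0.3357, -0.1908]
J4: z=[-0.2141, 0.0333, 0.9762] o=[0.5238, 0.8368, 0.0052] → [-0.3492, 0.0399, -0.0779, -0.2141, 0.0333, 0.9762]
V = J·q̇ = [-0.7896, 0.6349, -0.8110, -1.0829, 0.4184, 1.0414]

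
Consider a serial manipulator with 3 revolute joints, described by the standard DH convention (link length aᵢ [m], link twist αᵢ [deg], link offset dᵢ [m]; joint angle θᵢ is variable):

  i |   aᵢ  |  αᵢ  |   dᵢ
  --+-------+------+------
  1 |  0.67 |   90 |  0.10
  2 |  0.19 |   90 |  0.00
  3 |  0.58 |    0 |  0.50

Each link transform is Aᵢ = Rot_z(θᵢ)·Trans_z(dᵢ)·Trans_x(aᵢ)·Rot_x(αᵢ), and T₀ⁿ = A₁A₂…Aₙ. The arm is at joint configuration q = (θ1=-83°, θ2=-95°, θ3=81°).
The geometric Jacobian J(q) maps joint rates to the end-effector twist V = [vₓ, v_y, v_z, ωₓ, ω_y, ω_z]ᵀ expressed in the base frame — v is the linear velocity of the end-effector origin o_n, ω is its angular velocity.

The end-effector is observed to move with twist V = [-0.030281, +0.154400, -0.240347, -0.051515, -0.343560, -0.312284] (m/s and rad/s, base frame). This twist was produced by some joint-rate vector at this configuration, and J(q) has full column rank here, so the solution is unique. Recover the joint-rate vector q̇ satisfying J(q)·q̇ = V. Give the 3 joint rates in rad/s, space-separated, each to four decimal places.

o_n = [-0.5506, -0.2162, -0.1361]
J₁: ẑ×o_n = [0.2162, -0.5506, 0.0000], ω = ẑ
J2: z=[-0.9925, -0.1219, 0.0000] o=[0.0817, -0.6650, 0.1000] → [0.0288, -0.2343, -0.5226, -0.9925, -0.1219, 0.0000]
J3: z=[-0.1214, 0.9888, 0.0872] o=[0.0796, -0.6486, -0.0893] → [-0.0840, -0.0606, 0.5707, -0.1214, 0.9888, 0.0872]
q̇ = J⁺·V = [-0.2830, 0.0930, -0.3360]

-0.2830 0.0930 -0.3360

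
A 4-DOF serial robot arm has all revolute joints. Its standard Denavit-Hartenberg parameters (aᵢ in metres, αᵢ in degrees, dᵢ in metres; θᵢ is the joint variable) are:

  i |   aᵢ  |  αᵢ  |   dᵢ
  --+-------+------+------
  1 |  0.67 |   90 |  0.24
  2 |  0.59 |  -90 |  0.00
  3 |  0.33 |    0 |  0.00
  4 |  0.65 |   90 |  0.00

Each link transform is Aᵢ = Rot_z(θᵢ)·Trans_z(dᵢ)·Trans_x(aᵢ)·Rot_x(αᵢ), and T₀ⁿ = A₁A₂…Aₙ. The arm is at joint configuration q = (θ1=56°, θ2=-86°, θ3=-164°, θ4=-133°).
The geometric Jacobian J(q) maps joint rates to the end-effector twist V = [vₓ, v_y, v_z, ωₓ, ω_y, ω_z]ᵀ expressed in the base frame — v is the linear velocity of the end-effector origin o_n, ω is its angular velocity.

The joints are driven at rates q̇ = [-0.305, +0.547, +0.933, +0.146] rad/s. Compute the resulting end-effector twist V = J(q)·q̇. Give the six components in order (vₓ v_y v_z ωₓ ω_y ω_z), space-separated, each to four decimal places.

o_n = [-0.0079, 0.8613, -0.3265]
J₁: ẑ×o_n = [-0.8613, -0.0079, 0.0000], ω = ẑ
J2: z=[0.8290, -0.5592, 0.0000] o=[0.3747, 0.5555, 0.2400] → [0.3168, 0.4696, 0.0396, 0.8290, -0.5592, 0.0000]
J3: z=[0.5578, 0.8270, 0.0698] o=[0.3977, 0.5896, -0.3486] → [-0.0007, -0.0406, 0.4870, 0.5578, 0.8270, 0.0698]
J4: z=[0.5578, 0.8270, 0.0698] o=[0.4607, 0.5204, -0.0321] → [-0.2672, 0.1315, 0.5777, 0.5578, 0.8270, 0.0698]
V = J·q̇ = [0.3963, 0.2406, 0.5604, 1.0554, 0.5865, -0.2297]

0.3963 0.2406 0.5604 1.0554 0.5865 -0.2297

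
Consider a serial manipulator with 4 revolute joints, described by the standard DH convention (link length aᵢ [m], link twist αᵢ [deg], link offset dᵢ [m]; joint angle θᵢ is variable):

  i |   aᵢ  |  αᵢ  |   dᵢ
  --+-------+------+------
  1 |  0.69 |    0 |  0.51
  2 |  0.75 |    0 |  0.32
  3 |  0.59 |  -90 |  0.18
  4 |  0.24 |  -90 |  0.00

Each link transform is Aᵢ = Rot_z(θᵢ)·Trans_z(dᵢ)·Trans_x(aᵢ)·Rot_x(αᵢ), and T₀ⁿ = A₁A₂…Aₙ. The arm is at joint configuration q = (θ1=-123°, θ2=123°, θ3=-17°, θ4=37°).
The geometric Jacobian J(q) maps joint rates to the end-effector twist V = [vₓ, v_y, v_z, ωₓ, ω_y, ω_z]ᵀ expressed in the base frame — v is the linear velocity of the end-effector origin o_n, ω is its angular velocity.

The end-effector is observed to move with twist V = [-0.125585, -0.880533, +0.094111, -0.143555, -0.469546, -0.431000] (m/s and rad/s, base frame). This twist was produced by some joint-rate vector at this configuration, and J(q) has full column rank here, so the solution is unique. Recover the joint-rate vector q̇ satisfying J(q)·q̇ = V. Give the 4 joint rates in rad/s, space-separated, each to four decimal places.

-0.1640 -0.6350 0.3680 -0.4910

o_n = [1.1217, -0.8072, 0.8656]
J₁: ẑ×o_n = [0.8072, 1.1217, -0.0000], ω = ẑ
J2: z=[0.0000, 0.0000, 1.0000] o=[-0.3758, -0.5787, 0.5100] → [0.2285, 1.4975, -0.0000, 0.0000, 0.0000, 1.0000]
J3: z=[0.0000, 0.0000, 1.0000] o=[0.3742, -0.5787, 0.8300] → [0.2285, 0.7475, -0.0000, 0.0000, 0.0000, 1.0000]
J4: z=[0.2924, 0.9563, 0.0000] o=[0.9384, -0.7512, 1.0100] → [-0.1381, 0.0422, -0.1917, 0.2924, 0.9563, 0.0000]
q̇ = J⁺·V = [-0.1640, -0.6350, 0.3680, -0.4910]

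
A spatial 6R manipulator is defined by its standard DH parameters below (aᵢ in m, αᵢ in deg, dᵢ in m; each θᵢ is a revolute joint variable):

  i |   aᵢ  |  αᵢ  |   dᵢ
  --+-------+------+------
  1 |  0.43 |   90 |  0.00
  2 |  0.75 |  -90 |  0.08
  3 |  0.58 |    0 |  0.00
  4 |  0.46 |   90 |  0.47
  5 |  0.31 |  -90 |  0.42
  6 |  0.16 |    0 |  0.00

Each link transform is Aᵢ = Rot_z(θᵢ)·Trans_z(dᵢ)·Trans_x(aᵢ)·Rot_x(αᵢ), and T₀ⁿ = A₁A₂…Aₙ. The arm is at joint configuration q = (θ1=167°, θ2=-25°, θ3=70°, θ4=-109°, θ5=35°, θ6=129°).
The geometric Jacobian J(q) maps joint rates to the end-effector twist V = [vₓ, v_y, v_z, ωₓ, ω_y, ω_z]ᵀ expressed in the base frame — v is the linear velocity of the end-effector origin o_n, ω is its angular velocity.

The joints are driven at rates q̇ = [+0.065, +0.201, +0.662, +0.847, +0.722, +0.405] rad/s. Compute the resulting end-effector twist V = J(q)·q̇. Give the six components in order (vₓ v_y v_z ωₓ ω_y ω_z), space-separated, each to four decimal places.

o_n = [-1.7320, 0.5663, 0.0052]
J₁: ẑ×o_n = [-0.5663, -1.7320, 0.0000], ω = ẑ
J2: z=[0.2250, 0.9744, 0.0000] o=[-0.4190, 0.0967, 0.0000] → [0.0051, -0.0012, 1.3850, 0.2250, 0.9744, 0.0000]
J3: z=[-0.4118, 0.0951, 0.9063] o=[-1.0633, 0.3276, -0.3170] → [-0.1857, -0.4734, -0.0347, -0.4118, 0.0951, 0.9063]
J4: z=[-0.4118, 0.0951, 0.9063] o=[-1.3611, -0.1630, -0.4008] → [-0.6224, -0.1690, -0.2650, -0.4118, 0.0951, 0.9063]
J5: z=[0.7306, 0.6289, 0.2660] o=[-1.8052, 0.2366, -0.1259] → [-0.0052, -0.0763, 0.1948, 0.7306, 0.6289, 0.2660]
J6: z=[-0.0249, -0.3647, 0.9308] o=[-1.7099, 0.7136, 0.0635] → [0.1584, -0.0220, -0.0044, -0.0249, -0.3647, 0.9308]
V = J·q̇ = [-0.6255, -0.6334, 0.1698, -0.0588, 0.6457, 2.0016]

-0.6255 -0.6334 0.1698 -0.0588 0.6457 2.0016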